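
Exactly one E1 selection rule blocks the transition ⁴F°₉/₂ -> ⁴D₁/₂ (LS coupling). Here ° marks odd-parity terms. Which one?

Initial level: S=3/2, L=3, J=9/2, parity odd. Final level: S=3/2, L=2, J=1/2, parity even.
Parity must change: odd → even — satisfied.
ΔS = 0: S: 3/2 → 3/2 — satisfied.
ΔL = 0, ±1 (not L=0↔0): L: 3 → 2, ΔL = -1 — satisfied.
ΔJ = 0, ±1 (not J=0↔0): J: 9/2 → 1/2, ΔJ = -4 — violated.

the ΔJ = 0, ±1 rule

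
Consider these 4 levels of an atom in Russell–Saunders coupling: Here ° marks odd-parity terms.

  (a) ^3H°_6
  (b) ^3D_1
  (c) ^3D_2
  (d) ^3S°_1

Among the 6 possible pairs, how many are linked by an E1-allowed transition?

(a)–(b): forbidden (ΔL, ΔJ).
(a)–(c): forbidden (ΔL, ΔJ).
(a)–(d): forbidden (parity, ΔL, ΔJ).
(b)–(c): forbidden (parity).
(b)–(d): forbidden (ΔL).
(c)–(d): forbidden (ΔL).
Allowed pairs: 0 of 6.

0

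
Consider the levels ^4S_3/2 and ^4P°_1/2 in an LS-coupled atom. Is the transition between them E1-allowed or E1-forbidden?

ΔS = 0: S: 3/2 → 3/2 — passes.
ΔL = 0, ±1 (not L=0↔0): L: 0 → 1, ΔL = +1 — passes.
ΔJ = 0, ±1 (not J=0↔0): J: 3/2 → 1/2, ΔJ = -1 — passes.
Parity must change: even → odd — passes.
All four E1 rules are satisfied.

allowed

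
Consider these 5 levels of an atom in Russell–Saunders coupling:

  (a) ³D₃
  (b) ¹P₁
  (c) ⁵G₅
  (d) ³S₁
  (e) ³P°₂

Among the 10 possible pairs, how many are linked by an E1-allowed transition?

2

(a)–(b): forbidden (parity, ΔS, ΔJ).
(a)–(c): forbidden (parity, ΔS, ΔL, ΔJ).
(a)–(d): forbidden (parity, ΔL, ΔJ).
(a)–(e): allowed.
(b)–(c): forbidden (parity, ΔS, ΔL, ΔJ).
(b)–(d): forbidden (parity, ΔS).
(b)–(e): forbidden (ΔS).
(c)–(d): forbidden (parity, ΔS, ΔL, ΔJ).
(c)–(e): forbidden (ΔS, ΔL, ΔJ).
(d)–(e): allowed.
Allowed pairs: 2 of 10.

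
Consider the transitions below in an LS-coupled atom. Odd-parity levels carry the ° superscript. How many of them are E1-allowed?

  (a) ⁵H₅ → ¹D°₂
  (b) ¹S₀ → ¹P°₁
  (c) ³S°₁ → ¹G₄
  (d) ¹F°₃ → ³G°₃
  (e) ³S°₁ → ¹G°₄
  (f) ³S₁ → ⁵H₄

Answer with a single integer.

(a) forbidden (ΔS, ΔL, ΔJ fail)
(b) allowed
(c) forbidden (ΔS, ΔL, ΔJ fail)
(d) forbidden (parity, ΔS fail)
(e) forbidden (parity, ΔS, ΔL, ΔJ fail)
(f) forbidden (parity, ΔS, ΔL, ΔJ fail)
Total allowed: 1 of 6.

1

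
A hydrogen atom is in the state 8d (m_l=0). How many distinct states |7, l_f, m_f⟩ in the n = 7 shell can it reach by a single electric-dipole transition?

6

E1 requires Δl = ±1, so l_f ∈ {1, 3}; with 0 ≤ l_f ≤ n_f−1 = 6, the allowed l_f values are {1, 3}.
For l_f = 1: m_f ∈ {m_i−1, m_i, m_i+1} ∩ [−1, 1] = {-1, 0, 1} → 3 states.
For l_f = 3: m_f ∈ {m_i−1, m_i, m_i+1} ∩ [−3, 3] = {-1, 0, 1} → 3 states.
Total: 6.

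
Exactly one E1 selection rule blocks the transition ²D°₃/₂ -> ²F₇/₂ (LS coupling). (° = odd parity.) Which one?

the ΔJ = 0, ±1 rule

Reading off the term symbols: S 1/2→1/2, L 2→3, J 3/2→7/2, parity odd→even.
Parity must change: odd → even — satisfied.
ΔS = 0: S: 1/2 → 1/2 — satisfied.
ΔL = 0, ±1 (not L=0↔0): L: 2 → 3, ΔL = +1 — satisfied.
ΔJ = 0, ±1 (not J=0↔0): J: 3/2 → 7/2, ΔJ = +2 — violated.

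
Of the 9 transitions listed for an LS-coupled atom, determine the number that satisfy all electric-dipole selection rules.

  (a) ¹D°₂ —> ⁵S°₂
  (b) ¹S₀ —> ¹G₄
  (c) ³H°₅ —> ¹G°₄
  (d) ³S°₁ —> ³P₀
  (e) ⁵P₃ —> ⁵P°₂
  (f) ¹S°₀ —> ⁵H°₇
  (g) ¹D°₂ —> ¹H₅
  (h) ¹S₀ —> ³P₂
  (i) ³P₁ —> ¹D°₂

2

(a) forbidden (parity, ΔS, ΔL fail)
(b) forbidden (parity, ΔL, ΔJ fail)
(c) forbidden (parity, ΔS fail)
(d) allowed
(e) allowed
(f) forbidden (parity, ΔS, ΔL, ΔJ fail)
(g) forbidden (ΔL, ΔJ fail)
(h) forbidden (parity, ΔS, ΔJ fail)
(i) forbidden (ΔS fails)
Total allowed: 2 of 9.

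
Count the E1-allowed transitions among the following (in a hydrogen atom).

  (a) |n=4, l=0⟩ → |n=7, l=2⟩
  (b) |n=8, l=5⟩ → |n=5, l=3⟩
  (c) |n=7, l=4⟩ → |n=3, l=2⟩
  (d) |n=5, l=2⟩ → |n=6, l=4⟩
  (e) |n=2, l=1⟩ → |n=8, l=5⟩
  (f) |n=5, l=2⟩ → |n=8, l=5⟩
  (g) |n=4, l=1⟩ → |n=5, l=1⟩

(a) forbidden — Δl = +2 (E1 requires Δl = ±1)
(b) forbidden — Δl = -2 (E1 requires Δl = ±1)
(c) forbidden — Δl = -2 (E1 requires Δl = ±1)
(d) forbidden — Δl = +2 (E1 requires Δl = ±1)
(e) forbidden — Δl = +4 (E1 requires Δl = ±1)
(f) forbidden — Δl = +3 (E1 requires Δl = ±1)
(g) forbidden — Δl = +0 (E1 requires Δl = ±1)
Total allowed: 0 of 7.

0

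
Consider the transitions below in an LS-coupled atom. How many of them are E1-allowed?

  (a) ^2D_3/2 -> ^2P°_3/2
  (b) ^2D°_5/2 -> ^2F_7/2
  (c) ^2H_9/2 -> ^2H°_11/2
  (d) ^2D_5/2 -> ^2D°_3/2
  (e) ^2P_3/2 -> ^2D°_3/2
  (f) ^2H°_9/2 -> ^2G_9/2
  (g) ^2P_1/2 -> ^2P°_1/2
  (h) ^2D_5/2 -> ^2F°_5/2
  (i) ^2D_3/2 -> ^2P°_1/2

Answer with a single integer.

(a) allowed
(b) allowed
(c) allowed
(d) allowed
(e) allowed
(f) allowed
(g) allowed
(h) allowed
(i) allowed
Total allowed: 9 of 9.

9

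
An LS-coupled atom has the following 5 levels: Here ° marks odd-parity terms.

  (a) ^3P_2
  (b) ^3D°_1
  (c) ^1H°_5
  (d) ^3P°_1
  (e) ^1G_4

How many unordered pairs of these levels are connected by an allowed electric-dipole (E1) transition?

(a)–(b): allowed.
(a)–(c): forbidden (ΔS, ΔL, ΔJ).
(a)–(d): allowed.
(a)–(e): forbidden (parity, ΔS, ΔL, ΔJ).
(b)–(c): forbidden (parity, ΔS, ΔL, ΔJ).
(b)–(d): forbidden (parity).
(b)–(e): forbidden (ΔS, ΔL, ΔJ).
(c)–(d): forbidden (parity, ΔS, ΔL, ΔJ).
(c)–(e): allowed.
(d)–(e): forbidden (ΔS, ΔL, ΔJ).
Allowed pairs: 3 of 10.

3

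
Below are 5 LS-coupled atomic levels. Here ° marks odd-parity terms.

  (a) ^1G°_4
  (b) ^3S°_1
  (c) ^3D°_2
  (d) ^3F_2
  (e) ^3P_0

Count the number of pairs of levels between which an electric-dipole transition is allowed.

2

(a)–(b): forbidden (parity, ΔS, ΔL, ΔJ).
(a)–(c): forbidden (parity, ΔS, ΔL, ΔJ).
(a)–(d): forbidden (ΔS, ΔJ).
(a)–(e): forbidden (ΔS, ΔL, ΔJ).
(b)–(c): forbidden (parity, ΔL).
(b)–(d): forbidden (ΔL).
(b)–(e): allowed.
(c)–(d): allowed.
(c)–(e): forbidden (ΔJ).
(d)–(e): forbidden (parity, ΔL, ΔJ).
Allowed pairs: 2 of 10.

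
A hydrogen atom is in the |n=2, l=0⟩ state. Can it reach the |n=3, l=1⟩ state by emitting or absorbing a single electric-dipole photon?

l: 0 → 1 (Δl = +1). Δl = ±1 ✓.
All E1 selection rules are satisfied.

allowed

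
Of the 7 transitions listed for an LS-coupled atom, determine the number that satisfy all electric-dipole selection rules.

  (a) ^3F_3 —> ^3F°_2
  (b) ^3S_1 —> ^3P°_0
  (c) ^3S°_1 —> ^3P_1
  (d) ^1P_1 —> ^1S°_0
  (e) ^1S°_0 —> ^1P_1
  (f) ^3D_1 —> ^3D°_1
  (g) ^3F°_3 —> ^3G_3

(a) allowed
(b) allowed
(c) allowed
(d) allowed
(e) allowed
(f) allowed
(g) allowed
Total allowed: 7 of 7.

7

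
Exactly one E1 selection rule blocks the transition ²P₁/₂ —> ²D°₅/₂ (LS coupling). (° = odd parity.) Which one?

the ΔJ = 0, ±1 rule

Reading off the term symbols: S 1/2→1/2, L 1→2, J 1/2→5/2, parity even→odd.
ΔL = 0, ±1 (not L=0↔0): L: 1 → 2, ΔL = +1 — ✓.
ΔS = 0: S: 1/2 → 1/2 — ✓.
Parity must change: even → odd — ✓.
ΔJ = 0, ±1 (not J=0↔0): J: 1/2 → 5/2, ΔJ = +2 — ✗.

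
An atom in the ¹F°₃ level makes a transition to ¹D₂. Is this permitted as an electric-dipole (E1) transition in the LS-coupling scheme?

allowed

Parity must change: odd → even — passes.
ΔS = 0: S: 0 → 0 — passes.
ΔL = 0, ±1 (not L=0↔0): L: 3 → 2, ΔL = -1 — passes.
ΔJ = 0, ±1 (not J=0↔0): J: 3 → 2, ΔJ = -1 — passes.
All four E1 rules are satisfied.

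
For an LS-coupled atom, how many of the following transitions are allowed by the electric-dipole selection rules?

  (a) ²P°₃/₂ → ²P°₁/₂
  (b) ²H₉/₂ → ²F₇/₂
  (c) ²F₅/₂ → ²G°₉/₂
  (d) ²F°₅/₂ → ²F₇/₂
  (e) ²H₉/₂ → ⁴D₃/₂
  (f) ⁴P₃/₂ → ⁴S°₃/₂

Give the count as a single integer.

(a) forbidden (parity fails)
(b) forbidden (parity, ΔL fail)
(c) forbidden (ΔJ fails)
(d) allowed
(e) forbidden (parity, ΔS, ΔL, ΔJ fail)
(f) allowed
Total allowed: 2 of 6.

2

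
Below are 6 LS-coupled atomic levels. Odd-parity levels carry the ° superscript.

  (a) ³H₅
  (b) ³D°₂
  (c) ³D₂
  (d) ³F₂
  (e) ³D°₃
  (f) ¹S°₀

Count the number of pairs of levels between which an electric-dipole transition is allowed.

(a)–(b): forbidden (ΔL, ΔJ).
(a)–(c): forbidden (parity, ΔL, ΔJ).
(a)–(d): forbidden (parity, ΔL, ΔJ).
(a)–(e): forbidden (ΔL, ΔJ).
(a)–(f): forbidden (ΔS, ΔL, ΔJ).
(b)–(c): allowed.
(b)–(d): allowed.
(b)–(e): forbidden (parity).
(b)–(f): forbidden (parity, ΔS, ΔL, ΔJ).
(c)–(d): forbidden (parity).
(c)–(e): allowed.
(c)–(f): forbidden (ΔS, ΔL, ΔJ).
(d)–(e): allowed.
(d)–(f): forbidden (ΔS, ΔL, ΔJ).
(e)–(f): forbidden (parity, ΔS, ΔL, ΔJ).
Allowed pairs: 4 of 15.

4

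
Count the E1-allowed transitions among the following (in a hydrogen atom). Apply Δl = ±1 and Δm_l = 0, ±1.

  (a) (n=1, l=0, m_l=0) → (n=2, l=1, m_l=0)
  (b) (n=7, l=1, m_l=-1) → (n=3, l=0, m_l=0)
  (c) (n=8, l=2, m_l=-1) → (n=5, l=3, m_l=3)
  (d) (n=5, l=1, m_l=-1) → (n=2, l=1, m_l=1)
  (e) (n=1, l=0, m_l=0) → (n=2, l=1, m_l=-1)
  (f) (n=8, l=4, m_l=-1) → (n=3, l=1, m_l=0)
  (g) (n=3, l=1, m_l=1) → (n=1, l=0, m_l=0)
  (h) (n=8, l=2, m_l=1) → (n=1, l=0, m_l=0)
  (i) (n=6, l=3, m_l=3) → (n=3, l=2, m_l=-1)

(a) allowed
(b) allowed
(c) forbidden — Δm_l = +4 (E1 requires Δm_l = 0, ±1)
(d) forbidden — Δl = +0 (E1 requires Δl = ±1); Δm_l = +2 (E1 requires Δm_l = 0, ±1)
(e) allowed
(f) forbidden — Δl = -3 (E1 requires Δl = ±1)
(g) allowed
(h) forbidden — Δl = -2 (E1 requires Δl = ±1)
(i) forbidden — Δm_l = -4 (E1 requires Δm_l = 0, ±1)
Total allowed: 4 of 9.

4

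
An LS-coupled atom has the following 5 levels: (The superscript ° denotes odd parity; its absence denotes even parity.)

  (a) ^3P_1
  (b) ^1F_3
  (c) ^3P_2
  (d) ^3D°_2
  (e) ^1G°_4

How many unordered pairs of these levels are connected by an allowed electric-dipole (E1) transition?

(a)–(b): forbidden (parity, ΔS, ΔL, ΔJ).
(a)–(c): forbidden (parity).
(a)–(d): allowed.
(a)–(e): forbidden (ΔS, ΔL, ΔJ).
(b)–(c): forbidden (parity, ΔS, ΔL).
(b)–(d): forbidden (ΔS).
(b)–(e): allowed.
(c)–(d): allowed.
(c)–(e): forbidden (ΔS, ΔL, ΔJ).
(d)–(e): forbidden (parity, ΔS, ΔL, ΔJ).
Allowed pairs: 3 of 10.

3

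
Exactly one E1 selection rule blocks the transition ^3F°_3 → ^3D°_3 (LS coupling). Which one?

parity

Reading off the term symbols: S 1→1, L 3→2, J 3→3, parity odd→odd.
Parity must change: odd → odd — fails.
ΔS = 0: S: 1 → 1 — ok.
ΔL = 0, ±1 (not L=0↔0): L: 3 → 2, ΔL = -1 — ok.
ΔJ = 0, ±1 (not J=0↔0): J: 3 → 3, ΔJ = +0 — ok.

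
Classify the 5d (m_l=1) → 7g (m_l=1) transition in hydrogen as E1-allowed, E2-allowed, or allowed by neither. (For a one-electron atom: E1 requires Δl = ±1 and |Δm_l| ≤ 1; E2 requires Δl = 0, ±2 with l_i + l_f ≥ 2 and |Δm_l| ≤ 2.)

E2

Δl = 4 − 2 = +2; l_i + l_f = 6.
Δm_l = +0.
E1 (Δl = ±1, |Δm_l| ≤ 1): not satisfied.
E2 (Δl = 0,±2, l_i+l_f ≥ 2, |Δm_l| ≤ 2): satisfied.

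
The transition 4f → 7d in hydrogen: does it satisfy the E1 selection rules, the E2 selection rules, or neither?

E1

Δl = 2 − 3 = -1; l_i + l_f = 5.
E1 (Δl = ±1): satisfied.
E2 (Δl = 0,±2, l_i+l_f ≥ 2): not satisfied.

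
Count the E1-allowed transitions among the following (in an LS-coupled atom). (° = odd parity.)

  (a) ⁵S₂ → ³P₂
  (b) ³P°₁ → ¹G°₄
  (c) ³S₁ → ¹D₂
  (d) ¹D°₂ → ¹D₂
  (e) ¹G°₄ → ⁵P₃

(a) forbidden (parity, ΔS fail)
(b) forbidden (parity, ΔS, ΔL, ΔJ fail)
(c) forbidden (parity, ΔS, ΔL fail)
(d) allowed
(e) forbidden (ΔS, ΔL fail)
Total allowed: 1 of 5.

1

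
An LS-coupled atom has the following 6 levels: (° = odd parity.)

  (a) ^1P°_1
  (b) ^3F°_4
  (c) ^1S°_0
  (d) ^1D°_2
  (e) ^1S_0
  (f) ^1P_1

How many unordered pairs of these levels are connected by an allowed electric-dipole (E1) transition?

(a)–(b): forbidden (parity, ΔS, ΔL, ΔJ).
(a)–(c): forbidden (parity).
(a)–(d): forbidden (parity).
(a)–(e): allowed.
(a)–(f): allowed.
(b)–(c): forbidden (parity, ΔS, ΔL, ΔJ).
(b)–(d): forbidden (parity, ΔS, ΔJ).
(b)–(e): forbidden (ΔS, ΔL, ΔJ).
(b)–(f): forbidden (ΔS, ΔL, ΔJ).
(c)–(d): forbidden (parity, ΔL, ΔJ).
(c)–(e): forbidden (ΔL, ΔJ).
(c)–(f): allowed.
(d)–(e): forbidden (ΔL, ΔJ).
(d)–(f): allowed.
(e)–(f): forbidden (parity).
Allowed pairs: 4 of 15.

4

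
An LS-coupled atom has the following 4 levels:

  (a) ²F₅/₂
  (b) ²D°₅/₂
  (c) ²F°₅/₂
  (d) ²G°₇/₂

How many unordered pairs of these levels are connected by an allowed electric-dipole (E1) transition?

(a)–(b): allowed.
(a)–(c): allowed.
(a)–(d): allowed.
(b)–(c): forbidden (parity).
(b)–(d): forbidden (parity, ΔL).
(c)–(d): forbidden (parity).
Allowed pairs: 3 of 6.

3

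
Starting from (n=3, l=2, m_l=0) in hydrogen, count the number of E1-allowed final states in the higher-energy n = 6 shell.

6

E1 requires Δl = ±1, so l_f ∈ {1, 3}; with 0 ≤ l_f ≤ n_f−1 = 5, the allowed l_f values are {1, 3}.
For l_f = 1: m_f ∈ {m_i−1, m_i, m_i+1} ∩ [−1, 1] = {-1, 0, 1} → 3 states.
For l_f = 3: m_f ∈ {m_i−1, m_i, m_i+1} ∩ [−3, 3] = {-1, 0, 1} → 3 states.
Total: 6.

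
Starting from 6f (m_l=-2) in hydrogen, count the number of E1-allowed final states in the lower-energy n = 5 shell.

E1 requires Δl = ±1, so l_f ∈ {2, 4}; with 0 ≤ l_f ≤ n_f−1 = 4, the allowed l_f values are {2, 4}.
For l_f = 2: m_f ∈ {m_i−1, m_i, m_i+1} ∩ [−2, 2] = {-2, -1} → 2 states.
For l_f = 4: m_f ∈ {m_i−1, m_i, m_i+1} ∩ [−4, 4] = {-3, -2, -1} → 3 states.
Total: 5.

5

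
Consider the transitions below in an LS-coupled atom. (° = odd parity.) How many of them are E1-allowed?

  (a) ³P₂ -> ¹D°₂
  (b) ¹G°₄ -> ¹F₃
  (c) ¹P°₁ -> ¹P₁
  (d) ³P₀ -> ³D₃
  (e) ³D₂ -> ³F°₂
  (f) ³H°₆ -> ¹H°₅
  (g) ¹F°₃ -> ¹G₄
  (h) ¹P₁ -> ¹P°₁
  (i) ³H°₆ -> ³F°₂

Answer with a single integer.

(a) forbidden (ΔS fails)
(b) allowed
(c) allowed
(d) forbidden (parity, ΔJ fail)
(e) allowed
(f) forbidden (parity, ΔS fail)
(g) allowed
(h) allowed
(i) forbidden (parity, ΔL, ΔJ fail)
Total allowed: 5 of 9.

5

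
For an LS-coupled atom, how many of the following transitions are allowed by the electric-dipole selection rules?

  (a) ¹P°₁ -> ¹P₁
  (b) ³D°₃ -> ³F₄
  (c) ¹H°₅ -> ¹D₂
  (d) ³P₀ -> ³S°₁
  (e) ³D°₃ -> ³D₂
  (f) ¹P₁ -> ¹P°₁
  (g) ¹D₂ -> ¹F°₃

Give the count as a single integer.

(a) allowed
(b) allowed
(c) forbidden (ΔL, ΔJ fail)
(d) allowed
(e) allowed
(f) allowed
(g) allowed
Total allowed: 6 of 7.

6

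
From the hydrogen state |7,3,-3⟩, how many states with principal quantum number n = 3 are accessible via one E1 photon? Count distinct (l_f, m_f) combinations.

1

E1 requires Δl = ±1, so l_f ∈ {2, 4}; with 0 ≤ l_f ≤ n_f−1 = 2, the allowed l_f values are {2}.
For l_f = 2: m_f ∈ {m_i−1, m_i, m_i+1} ∩ [−2, 2] = {-2} → 1 state.
Total: 1.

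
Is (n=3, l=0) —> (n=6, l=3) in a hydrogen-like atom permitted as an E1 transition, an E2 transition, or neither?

neither

Δl = 3 − 0 = +3; l_i + l_f = 3.
E1 (Δl = ±1): not satisfied.
E2 (Δl = 0,±2, l_i+l_f ≥ 2): not satisfied.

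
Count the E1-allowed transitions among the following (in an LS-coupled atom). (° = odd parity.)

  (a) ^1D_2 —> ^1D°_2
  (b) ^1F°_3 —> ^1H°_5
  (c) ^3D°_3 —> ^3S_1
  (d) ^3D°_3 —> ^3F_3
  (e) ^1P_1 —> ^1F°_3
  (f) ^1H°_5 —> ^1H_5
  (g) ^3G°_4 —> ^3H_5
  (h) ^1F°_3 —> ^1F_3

5

(a) allowed
(b) forbidden (parity, ΔL, ΔJ fail)
(c) forbidden (ΔL, ΔJ fail)
(d) allowed
(e) forbidden (ΔL, ΔJ fail)
(f) allowed
(g) allowed
(h) allowed
Total allowed: 5 of 8.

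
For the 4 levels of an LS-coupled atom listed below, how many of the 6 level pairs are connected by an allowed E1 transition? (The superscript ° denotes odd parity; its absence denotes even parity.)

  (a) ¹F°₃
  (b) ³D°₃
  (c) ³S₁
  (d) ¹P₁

0

(a)–(b): forbidden (parity, ΔS).
(a)–(c): forbidden (ΔS, ΔL, ΔJ).
(a)–(d): forbidden (ΔL, ΔJ).
(b)–(c): forbidden (ΔL, ΔJ).
(b)–(d): forbidden (ΔS, ΔJ).
(c)–(d): forbidden (parity, ΔS).
Allowed pairs: 0 of 6.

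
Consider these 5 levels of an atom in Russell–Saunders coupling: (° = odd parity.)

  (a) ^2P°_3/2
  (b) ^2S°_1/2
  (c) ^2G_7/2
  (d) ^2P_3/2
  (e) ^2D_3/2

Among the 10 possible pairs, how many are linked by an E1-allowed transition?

3

(a)–(b): forbidden (parity).
(a)–(c): forbidden (ΔL, ΔJ).
(a)–(d): allowed.
(a)–(e): allowed.
(b)–(c): forbidden (ΔL, ΔJ).
(b)–(d): allowed.
(b)–(e): forbidden (ΔL).
(c)–(d): forbidden (parity, ΔL, ΔJ).
(c)–(e): forbidden (parity, ΔL, ΔJ).
(d)–(e): forbidden (parity).
Allowed pairs: 3 of 10.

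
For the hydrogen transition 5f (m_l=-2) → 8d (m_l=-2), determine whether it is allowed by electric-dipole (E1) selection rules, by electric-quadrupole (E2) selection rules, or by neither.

Δl = 2 − 3 = -1; l_i + l_f = 5.
Δm_l = +0.
E1 (Δl = ±1, |Δm_l| ≤ 1): satisfied.
E2 (Δl = 0,±2, l_i+l_f ≥ 2, |Δm_l| ≤ 2): not satisfied.

E1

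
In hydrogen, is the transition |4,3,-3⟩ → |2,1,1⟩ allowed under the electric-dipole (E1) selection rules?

Initial l = 3, final l = 1, so Δl = -2. E1 requires Δl = ±1: fails.
Δm_l = 1 − (-3) = +4. E1 requires Δm_l = 0, ±1: fails.
The transition is electric-dipole forbidden.

forbidden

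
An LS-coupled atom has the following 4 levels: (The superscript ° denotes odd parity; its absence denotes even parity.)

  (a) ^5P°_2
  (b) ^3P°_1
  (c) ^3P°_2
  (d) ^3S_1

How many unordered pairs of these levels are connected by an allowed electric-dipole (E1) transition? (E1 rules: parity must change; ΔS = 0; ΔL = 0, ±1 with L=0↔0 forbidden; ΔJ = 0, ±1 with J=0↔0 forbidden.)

(a)–(b): forbidden (parity, ΔS).
(a)–(c): forbidden (parity, ΔS).
(a)–(d): forbidden (ΔS).
(b)–(c): forbidden (parity).
(b)–(d): allowed.
(c)–(d): allowed.
Allowed pairs: 2 of 6.

2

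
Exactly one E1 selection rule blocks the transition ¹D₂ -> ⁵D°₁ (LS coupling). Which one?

the ΔS = 0 rule

Parity must change: even → odd — ok.
ΔJ = 0, ±1 (not J=0↔0): J: 2 → 1, ΔJ = -1 — ok.
ΔS = 0: S: 0 → 2 — fails.
ΔL = 0, ±1 (not L=0↔0): L: 2 → 2, ΔL = +0 — ok.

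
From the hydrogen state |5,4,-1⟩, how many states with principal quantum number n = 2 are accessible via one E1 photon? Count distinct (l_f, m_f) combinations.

0

E1 requires l_f ∈ {3, 5}, but neither lies in [0, 1], so no final state is reachable.
Total: 0.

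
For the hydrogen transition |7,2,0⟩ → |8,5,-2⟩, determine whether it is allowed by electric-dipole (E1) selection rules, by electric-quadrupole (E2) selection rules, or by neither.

neither

Δl = 5 − 2 = +3; l_i + l_f = 7.
Δm_l = -2.
E1 (Δl = ±1, |Δm_l| ≤ 1): not satisfied.
E2 (Δl = 0,±2, l_i+l_f ≥ 2, |Δm_l| ≤ 2): not satisfied.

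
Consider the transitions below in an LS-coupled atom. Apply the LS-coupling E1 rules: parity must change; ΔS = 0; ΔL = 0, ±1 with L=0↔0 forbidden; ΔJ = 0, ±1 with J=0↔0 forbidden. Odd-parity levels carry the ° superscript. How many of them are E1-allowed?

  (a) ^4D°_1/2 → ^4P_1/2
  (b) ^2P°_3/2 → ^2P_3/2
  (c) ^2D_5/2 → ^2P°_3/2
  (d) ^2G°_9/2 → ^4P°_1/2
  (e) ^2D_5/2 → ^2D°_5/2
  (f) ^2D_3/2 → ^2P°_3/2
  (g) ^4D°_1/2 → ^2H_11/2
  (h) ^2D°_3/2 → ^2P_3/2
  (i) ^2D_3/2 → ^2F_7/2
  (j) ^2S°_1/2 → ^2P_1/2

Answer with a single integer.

7

(a) allowed
(b) allowed
(c) allowed
(d) forbidden (parity, ΔS, ΔL, ΔJ fail)
(e) allowed
(f) allowed
(g) forbidden (ΔS, ΔL, ΔJ fail)
(h) allowed
(i) forbidden (parity, ΔJ fail)
(j) allowed
Total allowed: 7 of 10.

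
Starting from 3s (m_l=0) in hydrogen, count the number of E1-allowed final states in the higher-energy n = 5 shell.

3

E1 requires Δl = ±1, so l_f ∈ {-1, 1}; with 0 ≤ l_f ≤ n_f−1 = 4, the allowed l_f values are {1}.
For l_f = 1: m_f ∈ {m_i−1, m_i, m_i+1} ∩ [−1, 1] = {-1, 0, 1} → 3 states.
Total: 3.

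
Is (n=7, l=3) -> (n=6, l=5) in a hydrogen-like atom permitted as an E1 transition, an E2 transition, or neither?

E2

Δl = 5 − 3 = +2; l_i + l_f = 8.
E1 (Δl = ±1): not satisfied.
E2 (Δl = 0,±2, l_i+l_f ≥ 2): satisfied.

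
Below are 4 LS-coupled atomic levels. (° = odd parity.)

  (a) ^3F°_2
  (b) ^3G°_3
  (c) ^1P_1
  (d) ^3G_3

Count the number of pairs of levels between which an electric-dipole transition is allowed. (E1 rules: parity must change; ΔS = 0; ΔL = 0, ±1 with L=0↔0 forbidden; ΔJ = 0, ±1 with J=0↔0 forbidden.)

(a)–(b): forbidden (parity).
(a)–(c): forbidden (ΔS, ΔL).
(a)–(d): allowed.
(b)–(c): forbidden (ΔS, ΔL, ΔJ).
(b)–(d): allowed.
(c)–(d): forbidden (parity, ΔS, ΔL, ΔJ).
Allowed pairs: 2 of 6.

2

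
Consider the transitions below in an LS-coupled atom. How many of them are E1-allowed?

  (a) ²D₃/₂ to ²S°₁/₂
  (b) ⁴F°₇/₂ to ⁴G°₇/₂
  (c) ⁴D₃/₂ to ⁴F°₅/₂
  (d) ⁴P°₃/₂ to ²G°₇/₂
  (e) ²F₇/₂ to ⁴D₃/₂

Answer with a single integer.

1

(a) forbidden (ΔL fails)
(b) forbidden (parity fails)
(c) allowed
(d) forbidden (parity, ΔS, ΔL, ΔJ fail)
(e) forbidden (parity, ΔS, ΔJ fail)
Total allowed: 1 of 5.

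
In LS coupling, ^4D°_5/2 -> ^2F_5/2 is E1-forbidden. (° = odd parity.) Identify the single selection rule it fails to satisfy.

the ΔS = 0 rule

Parity must change: odd → even — passes.
ΔS = 0: S: 3/2 → 1/2 — fails.
ΔL = 0, ±1 (not L=0↔0): L: 2 → 3, ΔL = +1 — passes.
ΔJ = 0, ±1 (not J=0↔0): J: 5/2 → 5/2, ΔJ = +0 — passes.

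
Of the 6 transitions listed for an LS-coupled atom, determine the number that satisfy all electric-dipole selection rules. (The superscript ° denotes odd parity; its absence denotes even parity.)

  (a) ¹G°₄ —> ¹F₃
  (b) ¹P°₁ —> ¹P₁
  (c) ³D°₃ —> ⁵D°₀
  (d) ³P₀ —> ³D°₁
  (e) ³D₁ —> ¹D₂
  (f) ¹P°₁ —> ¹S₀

4

(a) allowed
(b) allowed
(c) forbidden (parity, ΔS, ΔJ fail)
(d) allowed
(e) forbidden (parity, ΔS fail)
(f) allowed
Total allowed: 4 of 6.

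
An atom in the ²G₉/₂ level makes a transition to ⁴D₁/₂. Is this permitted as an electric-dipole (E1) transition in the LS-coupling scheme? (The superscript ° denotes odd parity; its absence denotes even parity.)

Initial level: S=1/2, L=4, J=9/2, parity even. Final level: S=3/2, L=2, J=1/2, parity even.
Parity must change: even → even — fails.
ΔS = 0: S: 1/2 → 3/2 — fails.
ΔL = 0, ±1 (not L=0↔0): L: 4 → 2, ΔL = -2 — fails.
ΔJ = 0, ±1 (not J=0↔0): J: 9/2 → 1/2, ΔJ = -4 — fails.
Rule(s) violated: parity, ΔS, ΔL, ΔJ.

forbidden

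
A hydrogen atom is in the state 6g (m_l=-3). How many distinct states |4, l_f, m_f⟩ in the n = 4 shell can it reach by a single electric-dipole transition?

E1 requires Δl = ±1, so l_f ∈ {3, 5}; with 0 ≤ l_f ≤ n_f−1 = 3, the allowed l_f values are {3}.
For l_f = 3: m_f ∈ {m_i−1, m_i, m_i+1} ∩ [−3, 3] = {-3, -2} → 2 states.
Total: 2.

2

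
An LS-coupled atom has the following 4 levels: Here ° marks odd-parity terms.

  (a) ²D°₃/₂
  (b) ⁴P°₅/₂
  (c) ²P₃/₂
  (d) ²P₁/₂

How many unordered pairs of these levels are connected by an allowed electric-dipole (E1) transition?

(a)–(b): forbidden (parity, ΔS).
(a)–(c): allowed.
(a)–(d): allowed.
(b)–(c): forbidden (ΔS).
(b)–(d): forbidden (ΔS, ΔJ).
(c)–(d): forbidden (parity).
Allowed pairs: 2 of 6.

2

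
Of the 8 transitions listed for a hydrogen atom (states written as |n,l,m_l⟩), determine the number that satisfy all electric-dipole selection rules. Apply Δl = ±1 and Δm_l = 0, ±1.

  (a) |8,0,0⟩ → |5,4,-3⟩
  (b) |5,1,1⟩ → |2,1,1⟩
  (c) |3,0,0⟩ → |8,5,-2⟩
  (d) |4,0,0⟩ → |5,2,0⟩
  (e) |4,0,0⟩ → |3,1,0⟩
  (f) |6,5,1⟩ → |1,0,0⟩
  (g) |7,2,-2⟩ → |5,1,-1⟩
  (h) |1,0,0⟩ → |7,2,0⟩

2

(a) forbidden — Δl = +4 (E1 requires Δl = ±1); Δm_l = -3 (E1 requires Δm_l = 0, ±1)
(b) forbidden — Δl = +0 (E1 requires Δl = ±1)
(c) forbidden — Δl = +5 (E1 requires Δl = ±1); Δm_l = -2 (E1 requires Δm_l = 0, ±1)
(d) forbidden — Δl = +2 (E1 requires Δl = ±1)
(e) allowed
(f) forbidden — Δl = -5 (E1 requires Δl = ±1)
(g) allowed
(h) forbidden — Δl = +2 (E1 requires Δl = ±1)
Total allowed: 2 of 8.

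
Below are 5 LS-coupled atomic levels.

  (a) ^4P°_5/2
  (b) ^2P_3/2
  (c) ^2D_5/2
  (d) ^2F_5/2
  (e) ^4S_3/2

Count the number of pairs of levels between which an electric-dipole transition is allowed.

(a)–(b): forbidden (ΔS).
(a)–(c): forbidden (ΔS).
(a)–(d): forbidden (ΔS, ΔL).
(a)–(e): allowed.
(b)–(c): forbidden (parity).
(b)–(d): forbidden (parity, ΔL).
(b)–(e): forbidden (parity, ΔS).
(c)–(d): forbidden (parity).
(c)–(e): forbidden (parity, ΔS, ΔL).
(d)–(e): forbidden (parity, ΔS, ΔL).
Allowed pairs: 1 of 10.

1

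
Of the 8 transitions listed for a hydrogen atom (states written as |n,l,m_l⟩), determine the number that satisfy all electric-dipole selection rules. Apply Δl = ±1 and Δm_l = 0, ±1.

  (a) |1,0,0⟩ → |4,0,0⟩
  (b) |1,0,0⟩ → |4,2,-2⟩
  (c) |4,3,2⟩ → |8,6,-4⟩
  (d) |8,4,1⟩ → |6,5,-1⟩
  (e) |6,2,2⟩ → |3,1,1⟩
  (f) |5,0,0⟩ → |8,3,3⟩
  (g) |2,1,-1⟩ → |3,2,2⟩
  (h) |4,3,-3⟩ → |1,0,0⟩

1

(a) forbidden — Δl = +0 (E1 requires Δl = ±1)
(b) forbidden — Δl = +2 (E1 requires Δl = ±1); Δm_l = -2 (E1 requires Δm_l = 0, ±1)
(c) forbidden — Δl = +3 (E1 requires Δl = ±1); Δm_l = -6 (E1 requires Δm_l = 0, ±1)
(d) forbidden — Δm_l = -2 (E1 requires Δm_l = 0, ±1)
(e) allowed
(f) forbidden — Δl = +3 (E1 requires Δl = ±1); Δm_l = +3 (E1 requires Δm_l = 0, ±1)
(g) forbidden — Δm_l = +3 (E1 requires Δm_l = 0, ±1)
(h) forbidden — Δl = -3 (E1 requires Δl = ±1); Δm_l = +3 (E1 requires Δm_l = 0, ±1)
Total allowed: 1 of 8.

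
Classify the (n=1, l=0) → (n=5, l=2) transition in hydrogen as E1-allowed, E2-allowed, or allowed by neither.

Δl = 2 − 0 = +2; l_i + l_f = 2.
E1 (Δl = ±1): not satisfied.
E2 (Δl = 0,±2, l_i+l_f ≥ 2): satisfied.

E2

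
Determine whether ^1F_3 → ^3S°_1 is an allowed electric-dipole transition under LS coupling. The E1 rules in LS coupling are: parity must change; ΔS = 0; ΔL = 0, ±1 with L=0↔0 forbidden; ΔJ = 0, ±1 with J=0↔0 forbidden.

Initial level: S=0, L=3, J=3, parity even. Final level: S=1, L=0, J=1, parity odd.
ΔJ = 0, ±1 (not J=0↔0): J: 3 → 1, ΔJ = -2 — ✗.
ΔS = 0: S: 0 → 1 — ✗.
ΔL = 0, ±1 (not L=0↔0): L: 3 → 0, ΔL = -3 — ✗.
Parity must change: even → odd — ✓.
Rule(s) violated: ΔS, ΔL, ΔJ.

forbidden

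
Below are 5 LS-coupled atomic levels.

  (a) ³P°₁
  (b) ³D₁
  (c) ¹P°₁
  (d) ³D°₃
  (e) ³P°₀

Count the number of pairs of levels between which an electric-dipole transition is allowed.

2

(a)–(b): allowed.
(a)–(c): forbidden (parity, ΔS).
(a)–(d): forbidden (parity, ΔJ).
(a)–(e): forbidden (parity).
(b)–(c): forbidden (ΔS).
(b)–(d): forbidden (ΔJ).
(b)–(e): allowed.
(c)–(d): forbidden (parity, ΔS, ΔJ).
(c)–(e): forbidden (parity, ΔS).
(d)–(e): forbidden (parity, ΔJ).
Allowed pairs: 2 of 10.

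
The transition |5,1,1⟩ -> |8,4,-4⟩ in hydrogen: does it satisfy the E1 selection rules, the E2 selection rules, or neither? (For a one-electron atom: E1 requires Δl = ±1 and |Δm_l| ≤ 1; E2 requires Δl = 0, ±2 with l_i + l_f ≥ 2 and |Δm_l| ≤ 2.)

Δl = 4 − 1 = +3; l_i + l_f = 5.
Δm_l = -5.
E1 (Δl = ±1, |Δm_l| ≤ 1): not satisfied.
E2 (Δl = 0,±2, l_i+l_f ≥ 2, |Δm_l| ≤ 2): not satisfied.

neither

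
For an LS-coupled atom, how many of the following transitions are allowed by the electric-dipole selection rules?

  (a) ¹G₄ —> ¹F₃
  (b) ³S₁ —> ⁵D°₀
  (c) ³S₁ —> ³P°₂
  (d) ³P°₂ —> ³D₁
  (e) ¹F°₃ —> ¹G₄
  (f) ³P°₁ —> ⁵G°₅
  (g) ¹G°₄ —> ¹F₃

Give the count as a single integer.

(a) forbidden (parity fails)
(b) forbidden (ΔS, ΔL fail)
(c) allowed
(d) allowed
(e) allowed
(f) forbidden (parity, ΔS, ΔL, ΔJ fail)
(g) allowed
Total allowed: 4 of 7.

4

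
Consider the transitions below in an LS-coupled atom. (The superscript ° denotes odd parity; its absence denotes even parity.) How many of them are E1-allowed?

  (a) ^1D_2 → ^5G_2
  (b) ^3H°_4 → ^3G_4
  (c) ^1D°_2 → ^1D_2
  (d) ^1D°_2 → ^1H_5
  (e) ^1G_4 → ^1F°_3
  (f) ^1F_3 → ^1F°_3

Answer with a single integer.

(a) forbidden (parity, ΔS, ΔL fail)
(b) allowed
(c) allowed
(d) forbidden (ΔL, ΔJ fail)
(e) allowed
(f) allowed
Total allowed: 4 of 6.

4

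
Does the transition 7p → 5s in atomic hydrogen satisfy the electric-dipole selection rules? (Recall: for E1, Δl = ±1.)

allowed

Δl = 0 − 1 = -1; the E1 rule Δl = ±1 is ✓.
All E1 selection rules are satisfied.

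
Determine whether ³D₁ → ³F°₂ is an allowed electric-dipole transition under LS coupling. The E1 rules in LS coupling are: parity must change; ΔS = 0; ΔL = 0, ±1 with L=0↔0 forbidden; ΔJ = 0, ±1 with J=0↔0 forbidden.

allowed

Parity must change: even → odd — passes.
ΔS = 0: S: 1 → 1 — passes.
ΔL = 0, ±1 (not L=0↔0): L: 2 → 3, ΔL = +1 — passes.
ΔJ = 0, ±1 (not J=0↔0): J: 1 → 2, ΔJ = +1 — passes.
All four E1 rules are satisfied.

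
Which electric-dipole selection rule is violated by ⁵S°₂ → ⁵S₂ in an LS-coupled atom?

Reading off the term symbols: S 2→2, L 0→0, J 2→2, parity odd→even.
Parity must change: odd → even — satisfied.
ΔS = 0: S: 2 → 2 — satisfied.
ΔL = 0, ±1 (not L=0↔0): L: 0 → 0, ΔL = +0 — violated.
ΔJ = 0, ±1 (not J=0↔0): J: 2 → 2, ΔJ = +0 — satisfied.

the L=0 ↔ L=0 exclusion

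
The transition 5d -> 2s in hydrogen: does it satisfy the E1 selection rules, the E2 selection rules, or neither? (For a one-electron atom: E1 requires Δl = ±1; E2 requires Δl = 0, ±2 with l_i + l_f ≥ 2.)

E2

Δl = 0 − 2 = -2; l_i + l_f = 2.
E1 (Δl = ±1): not satisfied.
E2 (Δl = 0,±2, l_i+l_f ≥ 2): satisfied.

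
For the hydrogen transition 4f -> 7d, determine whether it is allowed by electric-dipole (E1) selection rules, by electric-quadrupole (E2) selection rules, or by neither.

E1

Δl = 2 − 3 = -1; l_i + l_f = 5.
E1 (Δl = ±1): satisfied.
E2 (Δl = 0,±2, l_i+l_f ≥ 2): not satisfied.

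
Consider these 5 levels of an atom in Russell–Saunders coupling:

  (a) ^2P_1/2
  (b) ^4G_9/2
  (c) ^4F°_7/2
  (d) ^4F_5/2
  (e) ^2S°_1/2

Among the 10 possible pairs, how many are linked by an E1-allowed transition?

3

(a)–(b): forbidden (parity, ΔS, ΔL, ΔJ).
(a)–(c): forbidden (ΔS, ΔL, ΔJ).
(a)–(d): forbidden (parity, ΔS, ΔL, ΔJ).
(a)–(e): allowed.
(b)–(c): allowed.
(b)–(d): forbidden (parity, ΔJ).
(b)–(e): forbidden (ΔS, ΔL, ΔJ).
(c)–(d): allowed.
(c)–(e): forbidden (parity, ΔS, ΔL, ΔJ).
(d)–(e): forbidden (ΔS, ΔL, ΔJ).
Allowed pairs: 3 of 10.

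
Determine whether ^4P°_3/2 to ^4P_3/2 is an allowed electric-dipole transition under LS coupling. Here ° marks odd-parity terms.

Reading off the term symbols: S 3/2→3/2, L 1→1, J 3/2→3/2, parity odd→even.
ΔJ = 0, ±1 (not J=0↔0): J: 3/2 → 3/2, ΔJ = +0 — ✓.
ΔS = 0: S: 3/2 → 3/2 — ✓.
ΔL = 0, ±1 (not L=0↔0): L: 1 → 1, ΔL = +0 — ✓.
Parity must change: odd → even — ✓.
All four E1 rules are satisfied.

allowed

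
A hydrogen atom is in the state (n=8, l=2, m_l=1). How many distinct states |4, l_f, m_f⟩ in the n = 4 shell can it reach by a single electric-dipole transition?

E1 requires Δl = ±1, so l_f ∈ {1, 3}; with 0 ≤ l_f ≤ n_f−1 = 3, the allowed l_f values are {1, 3}.
For l_f = 1: m_f ∈ {m_i−1, m_i, m_i+1} ∩ [−1, 1] = {0, 1} → 2 states.
For l_f = 3: m_f ∈ {m_i−1, m_i, m_i+1} ∩ [−3, 3] = {0, 1, 2} → 3 states.
Total: 5.

5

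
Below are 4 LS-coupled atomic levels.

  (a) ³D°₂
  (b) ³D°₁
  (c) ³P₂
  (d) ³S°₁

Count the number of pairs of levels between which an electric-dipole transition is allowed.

3

(a)–(b): forbidden (parity).
(a)–(c): allowed.
(a)–(d): forbidden (parity, ΔL).
(b)–(c): allowed.
(b)–(d): forbidden (parity, ΔL).
(c)–(d): allowed.
Allowed pairs: 3 of 6.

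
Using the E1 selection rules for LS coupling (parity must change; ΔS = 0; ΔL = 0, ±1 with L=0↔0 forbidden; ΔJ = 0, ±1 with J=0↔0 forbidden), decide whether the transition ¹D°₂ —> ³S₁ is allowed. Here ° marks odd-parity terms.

Parity must change: odd → even — passes.
ΔS = 0: S: 0 → 1 — fails.
ΔL = 0, ±1 (not L=0↔0): L: 2 → 0, ΔL = -2 — fails.
ΔJ = 0, ±1 (not J=0↔0): J: 2 → 1, ΔJ = -1 — passes.
Rule(s) violated: ΔS, ΔL.

forbidden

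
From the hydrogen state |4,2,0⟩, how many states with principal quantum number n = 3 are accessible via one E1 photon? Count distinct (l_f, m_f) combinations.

3

E1 requires Δl = ±1, so l_f ∈ {1, 3}; with 0 ≤ l_f ≤ n_f−1 = 2, the allowed l_f values are {1}.
For l_f = 1: m_f ∈ {m_i−1, m_i, m_i+1} ∩ [−1, 1] = {-1, 0, 1} → 3 states.
Total: 3.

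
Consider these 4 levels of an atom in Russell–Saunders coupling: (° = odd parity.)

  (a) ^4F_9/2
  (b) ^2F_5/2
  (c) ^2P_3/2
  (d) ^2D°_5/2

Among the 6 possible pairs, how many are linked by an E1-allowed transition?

(a)–(b): forbidden (parity, ΔS, ΔJ).
(a)–(c): forbidden (parity, ΔS, ΔL, ΔJ).
(a)–(d): forbidden (ΔS, ΔJ).
(b)–(c): forbidden (parity, ΔL).
(b)–(d): allowed.
(c)–(d): allowed.
Allowed pairs: 2 of 6.

2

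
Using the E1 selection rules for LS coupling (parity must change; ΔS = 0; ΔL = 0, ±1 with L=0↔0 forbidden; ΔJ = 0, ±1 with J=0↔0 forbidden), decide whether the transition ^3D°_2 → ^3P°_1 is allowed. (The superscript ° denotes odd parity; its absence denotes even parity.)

forbidden

Initial level: S=1, L=2, J=2, parity odd. Final level: S=1, L=1, J=1, parity odd.
Parity must change: odd → odd — violated.
ΔS = 0: S: 1 → 1 — satisfied.
ΔL = 0, ±1 (not L=0↔0): L: 2 → 1, ΔL = -1 — satisfied.
ΔJ = 0, ±1 (not J=0↔0): J: 2 → 1, ΔJ = -1 — satisfied.
Rule(s) violated: parity.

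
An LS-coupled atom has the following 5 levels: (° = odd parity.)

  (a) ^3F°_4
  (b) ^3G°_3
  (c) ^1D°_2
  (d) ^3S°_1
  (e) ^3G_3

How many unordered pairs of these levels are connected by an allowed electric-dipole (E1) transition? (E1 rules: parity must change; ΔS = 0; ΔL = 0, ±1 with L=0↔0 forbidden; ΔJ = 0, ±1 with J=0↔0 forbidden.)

(a)–(b): forbidden (parity).
(a)–(c): forbidden (parity, ΔS, ΔJ).
(a)–(d): forbidden (parity, ΔL, ΔJ).
(a)–(e): allowed.
(b)–(c): forbidden (parity, ΔS, ΔL).
(b)–(d): forbidden (parity, ΔL, ΔJ).
(b)–(e): allowed.
(c)–(d): forbidden (parity, ΔS, ΔL).
(c)–(e): forbidden (ΔS, ΔL).
(d)–(e): forbidden (ΔL, ΔJ).
Allowed pairs: 2 of 10.

2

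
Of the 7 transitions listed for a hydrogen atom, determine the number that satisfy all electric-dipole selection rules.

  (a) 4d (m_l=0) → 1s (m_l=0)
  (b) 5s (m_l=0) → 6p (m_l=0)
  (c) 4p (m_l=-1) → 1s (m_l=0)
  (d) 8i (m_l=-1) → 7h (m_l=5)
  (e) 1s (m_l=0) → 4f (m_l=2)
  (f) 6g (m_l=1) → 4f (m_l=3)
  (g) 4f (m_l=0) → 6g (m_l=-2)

2

(a) forbidden — Δl = -2 (E1 requires Δl = ±1)
(b) allowed
(c) allowed
(d) forbidden — Δm_l = +6 (E1 requires Δm_l = 0, ±1)
(e) forbidden — Δl = +3 (E1 requires Δl = ±1); Δm_l = +2 (E1 requires Δm_l = 0, ±1)
(f) forbidden — Δm_l = +2 (E1 requires Δm_l = 0, ±1)
(g) forbidden — Δm_l = -2 (E1 requires Δm_l = 0, ±1)
Total allowed: 2 of 7.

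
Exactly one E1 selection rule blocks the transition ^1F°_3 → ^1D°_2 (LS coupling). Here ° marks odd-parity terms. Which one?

parity

Parity must change: odd → odd — ✗.
ΔS = 0: S: 0 → 0 — ✓.
ΔL = 0, ±1 (not L=0↔0): L: 3 → 2, ΔL = -1 — ✓.
ΔJ = 0, ±1 (not J=0↔0): J: 3 → 2, ΔJ = -1 — ✓.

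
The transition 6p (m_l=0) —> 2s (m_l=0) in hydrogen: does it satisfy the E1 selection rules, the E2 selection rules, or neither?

Δl = 0 − 1 = -1; l_i + l_f = 1.
Δm_l = +0.
E1 (Δl = ±1, |Δm_l| ≤ 1): satisfied.
E2 (Δl = 0,±2, l_i+l_f ≥ 2, |Δm_l| ≤ 2): not satisfied.

E1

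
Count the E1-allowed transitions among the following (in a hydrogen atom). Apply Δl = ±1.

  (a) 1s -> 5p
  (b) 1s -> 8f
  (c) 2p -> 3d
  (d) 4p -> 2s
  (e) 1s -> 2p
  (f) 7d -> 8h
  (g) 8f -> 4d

(a) allowed
(b) forbidden — Δl = +3 (E1 requires Δl = ±1)
(c) allowed
(d) allowed
(e) allowed
(f) forbidden — Δl = +3 (E1 requires Δl = ±1)
(g) allowed
Total allowed: 5 of 7.

5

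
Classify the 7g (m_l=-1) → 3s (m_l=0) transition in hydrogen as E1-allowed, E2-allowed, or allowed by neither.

neither

Δl = 0 − 4 = -4; l_i + l_f = 4.
Δm_l = +1.
E1 (Δl = ±1, |Δm_l| ≤ 1): not satisfied.
E2 (Δl = 0,±2, l_i+l_f ≥ 2, |Δm_l| ≤ 2): not satisfied.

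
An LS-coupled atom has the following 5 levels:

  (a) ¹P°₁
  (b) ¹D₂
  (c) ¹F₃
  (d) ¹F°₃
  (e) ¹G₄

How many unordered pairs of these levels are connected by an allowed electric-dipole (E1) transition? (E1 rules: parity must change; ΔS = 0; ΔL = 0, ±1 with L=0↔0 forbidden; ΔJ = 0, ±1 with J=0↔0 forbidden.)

(a)–(b): allowed.
(a)–(c): forbidden (ΔL, ΔJ).
(a)–(d): forbidden (parity, ΔL, ΔJ).
(a)–(e): forbidden (ΔL, ΔJ).
(b)–(c): forbidden (parity).
(b)–(d): allowed.
(b)–(e): forbidden (parity, ΔL, ΔJ).
(c)–(d): allowed.
(c)–(e): forbidden (parity).
(d)–(e): allowed.
Allowed pairs: 4 of 10.

4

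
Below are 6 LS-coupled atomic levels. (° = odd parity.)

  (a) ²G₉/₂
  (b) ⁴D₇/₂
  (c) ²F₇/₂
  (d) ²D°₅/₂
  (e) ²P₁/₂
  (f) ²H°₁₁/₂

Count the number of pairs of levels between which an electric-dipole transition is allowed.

(a)–(b): forbidden (parity, ΔS, ΔL).
(a)–(c): forbidden (parity).
(a)–(d): forbidden (ΔL, ΔJ).
(a)–(e): forbidden (parity, ΔL, ΔJ).
(a)–(f): allowed.
(b)–(c): forbidden (parity, ΔS).
(b)–(d): forbidden (ΔS).
(b)–(e): forbidden (parity, ΔS, ΔJ).
(b)–(f): forbidden (ΔS, ΔL, ΔJ).
(c)–(d): allowed.
(c)–(e): forbidden (parity, ΔL, ΔJ).
(c)–(f): forbidden (ΔL, ΔJ).
(d)–(e): forbidden (ΔJ).
(d)–(f): forbidden (parity, ΔL, ΔJ).
(e)–(f): forbidden (ΔL, ΔJ).
Allowed pairs: 2 of 15.

2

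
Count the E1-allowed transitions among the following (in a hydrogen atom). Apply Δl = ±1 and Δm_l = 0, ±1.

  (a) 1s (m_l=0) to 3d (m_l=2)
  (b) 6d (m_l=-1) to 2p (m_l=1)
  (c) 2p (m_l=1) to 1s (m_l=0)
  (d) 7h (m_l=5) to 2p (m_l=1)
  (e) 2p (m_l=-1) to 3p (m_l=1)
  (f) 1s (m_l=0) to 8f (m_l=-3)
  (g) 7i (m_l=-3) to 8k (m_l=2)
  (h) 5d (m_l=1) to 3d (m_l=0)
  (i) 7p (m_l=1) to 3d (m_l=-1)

(a) forbidden — Δl = +2 (E1 requires Δl = ±1); Δm_l = +2 (E1 requires Δm_l = 0, ±1)
(b) forbidden — Δm_l = +2 (E1 requires Δm_l = 0, ±1)
(c) allowed
(d) forbidden — Δl = -4 (E1 requires Δl = ±1); Δm_l = -4 (E1 requires Δm_l = 0, ±1)
(e) forbidden — Δl = +0 (E1 requires Δl = ±1); Δm_l = +2 (E1 requires Δm_l = 0, ±1)
(f) forbidden — Δl = +3 (E1 requires Δl = ±1); Δm_l = -3 (E1 requires Δm_l = 0, ±1)
(g) forbidden — Δm_l = +5 (E1 requires Δm_l = 0, ±1)
(h) forbidden — Δl = +0 (E1 requires Δl = ±1)
(i) forbidden — Δm_l = -2 (E1 requires Δm_l = 0, ±1)
Total allowed: 1 of 9.

1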